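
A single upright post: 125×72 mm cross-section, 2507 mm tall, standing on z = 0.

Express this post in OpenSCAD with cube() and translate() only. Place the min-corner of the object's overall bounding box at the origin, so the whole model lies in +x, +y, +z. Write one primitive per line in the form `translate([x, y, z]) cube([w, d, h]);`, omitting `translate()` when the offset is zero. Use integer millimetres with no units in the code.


cube([125, 72, 2507]);


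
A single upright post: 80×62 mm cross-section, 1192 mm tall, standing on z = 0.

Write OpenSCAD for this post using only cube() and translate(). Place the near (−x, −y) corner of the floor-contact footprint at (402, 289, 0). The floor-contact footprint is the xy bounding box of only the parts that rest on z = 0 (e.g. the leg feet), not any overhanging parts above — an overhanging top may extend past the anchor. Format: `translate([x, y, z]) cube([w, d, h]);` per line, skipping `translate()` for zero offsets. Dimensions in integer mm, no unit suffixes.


translate([402, 289, 0]) cube([80, 62, 1192]);


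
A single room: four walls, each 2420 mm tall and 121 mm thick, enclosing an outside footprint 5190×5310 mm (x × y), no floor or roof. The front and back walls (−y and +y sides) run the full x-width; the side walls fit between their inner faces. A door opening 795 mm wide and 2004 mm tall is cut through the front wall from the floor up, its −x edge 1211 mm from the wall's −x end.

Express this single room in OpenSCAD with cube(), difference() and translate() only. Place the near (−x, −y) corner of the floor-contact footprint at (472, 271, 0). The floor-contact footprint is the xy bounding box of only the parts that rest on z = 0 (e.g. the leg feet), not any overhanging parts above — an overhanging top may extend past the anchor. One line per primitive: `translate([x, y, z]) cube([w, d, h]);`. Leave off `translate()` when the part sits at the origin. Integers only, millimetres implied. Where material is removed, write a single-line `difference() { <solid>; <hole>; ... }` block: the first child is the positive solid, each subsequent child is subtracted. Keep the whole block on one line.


difference() { translate([472, 271, 0]) cube([5190, 121, 2420]); translate([1683, 271, 0]) cube([795, 121, 2004]); }
translate([472, 5460, 0]) cube([5190, 121, 2420]);
translate([472, 392, 0]) cube([121, 5068, 2420]);
translate([5541, 392, 0]) cube([121, 5068, 2420]);


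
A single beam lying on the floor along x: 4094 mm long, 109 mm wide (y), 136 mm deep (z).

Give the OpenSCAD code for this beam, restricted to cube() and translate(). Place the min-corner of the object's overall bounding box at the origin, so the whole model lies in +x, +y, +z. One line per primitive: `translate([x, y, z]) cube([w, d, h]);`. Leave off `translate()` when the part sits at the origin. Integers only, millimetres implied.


cube([4094, 109, 136]);


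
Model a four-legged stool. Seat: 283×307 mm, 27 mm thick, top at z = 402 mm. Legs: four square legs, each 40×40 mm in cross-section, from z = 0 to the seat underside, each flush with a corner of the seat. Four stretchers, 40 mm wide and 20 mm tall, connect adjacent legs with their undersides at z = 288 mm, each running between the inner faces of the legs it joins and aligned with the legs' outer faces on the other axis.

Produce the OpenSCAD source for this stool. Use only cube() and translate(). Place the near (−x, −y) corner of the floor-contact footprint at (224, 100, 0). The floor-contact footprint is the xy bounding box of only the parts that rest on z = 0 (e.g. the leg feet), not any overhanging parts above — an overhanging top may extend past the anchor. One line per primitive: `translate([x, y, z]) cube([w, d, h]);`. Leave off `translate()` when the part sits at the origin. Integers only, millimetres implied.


translate([224, 100, 375]) cube([283, 307, 27]);
translate([224, 100, 0]) cube([40, 40, 375]);
translate([467, 100, 0]) cube([40, 40, 375]);
translate([224, 367, 0]) cube([40, 40, 375]);
translate([467, 367, 0]) cube([40, 40, 375]);
translate([264, 100, 288]) cube([203, 40, 20]);
translate([264, 367, 288]) cube([203, 40, 20]);
translate([224, 140, 288]) cube([40, 227, 20]);
translate([467, 140, 288]) cube([40, 227, 20]);


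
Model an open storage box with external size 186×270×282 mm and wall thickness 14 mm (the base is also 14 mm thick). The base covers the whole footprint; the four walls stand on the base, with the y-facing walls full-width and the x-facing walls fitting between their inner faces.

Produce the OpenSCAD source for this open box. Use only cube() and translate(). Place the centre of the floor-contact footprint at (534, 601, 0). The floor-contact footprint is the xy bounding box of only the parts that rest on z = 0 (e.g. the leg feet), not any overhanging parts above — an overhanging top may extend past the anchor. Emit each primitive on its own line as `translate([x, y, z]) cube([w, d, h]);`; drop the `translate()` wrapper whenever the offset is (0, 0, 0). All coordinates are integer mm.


translate([441, 466, 0]) cube([186, 270, 14]);
translate([441, 466, 14]) cube([186, 14, 268]);
translate([441, 722, 14]) cube([186, 14, 268]);
translate([441, 480, 14]) cube([14, 242, 268]);
translate([613, 480, 14]) cube([14, 242, 268]);


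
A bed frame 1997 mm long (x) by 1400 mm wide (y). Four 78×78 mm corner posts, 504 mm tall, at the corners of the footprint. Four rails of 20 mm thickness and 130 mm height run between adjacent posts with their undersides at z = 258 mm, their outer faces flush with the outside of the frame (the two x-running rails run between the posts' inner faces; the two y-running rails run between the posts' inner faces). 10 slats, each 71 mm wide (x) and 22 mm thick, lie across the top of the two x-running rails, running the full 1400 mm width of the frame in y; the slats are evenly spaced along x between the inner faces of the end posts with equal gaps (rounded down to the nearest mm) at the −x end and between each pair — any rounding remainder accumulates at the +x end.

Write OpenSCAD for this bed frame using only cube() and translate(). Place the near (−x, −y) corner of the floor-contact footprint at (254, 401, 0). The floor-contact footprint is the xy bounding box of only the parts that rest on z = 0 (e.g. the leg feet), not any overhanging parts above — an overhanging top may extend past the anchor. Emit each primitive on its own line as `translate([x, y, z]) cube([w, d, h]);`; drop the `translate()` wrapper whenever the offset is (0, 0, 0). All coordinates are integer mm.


// slat z = rail_z + rail_h = 258 + 130 = 388
// slat gap = ⌊(1841 − 10·71) / 11⌋ = 102
translate([254, 401, 0]) cube([78, 78, 504]);
translate([254, 1723, 0]) cube([78, 78, 504]);
translate([2173, 401, 0]) cube([78, 78, 504]);
translate([2173, 1723, 0]) cube([78, 78, 504]);
translate([332, 401, 258]) cube([1841, 20, 130]);
translate([332, 1781, 258]) cube([1841, 20, 130]);
translate([254, 479, 258]) cube([20, 1244, 130]);
translate([2231, 479, 258]) cube([20, 1244, 130]);
translate([434, 401, 388]) cube([71, 1400, 22]);
translate([607, 401, 388]) cube([71, 1400, 22]);
translate([780, 401, 388]) cube([71, 1400, 22]);
translate([953, 401, 388]) cube([71, 1400, 22]);
translate([1126, 401, 388]) cube([71, 1400, 22]);
translate([1299, 401, 388]) cube([71, 1400, 22]);
translate([1472, 401, 388]) cube([71, 1400, 22]);
translate([1645, 401, 388]) cube([71, 1400, 22]);
translate([1818, 401, 388]) cube([71, 1400, 22]);
translate([1991, 401, 388]) cube([71, 1400, 22]);


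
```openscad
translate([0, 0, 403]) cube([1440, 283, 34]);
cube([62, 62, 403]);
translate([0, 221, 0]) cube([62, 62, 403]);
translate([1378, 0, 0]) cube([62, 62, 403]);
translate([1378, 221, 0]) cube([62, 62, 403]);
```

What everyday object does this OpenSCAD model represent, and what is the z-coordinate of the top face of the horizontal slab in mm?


A bench. The seat-top height is 437 mm.

A long slab on four corner posts — a bench. The slab sits at z = 403 with thickness 34, so the top is 403 + 34 = 437 mm.


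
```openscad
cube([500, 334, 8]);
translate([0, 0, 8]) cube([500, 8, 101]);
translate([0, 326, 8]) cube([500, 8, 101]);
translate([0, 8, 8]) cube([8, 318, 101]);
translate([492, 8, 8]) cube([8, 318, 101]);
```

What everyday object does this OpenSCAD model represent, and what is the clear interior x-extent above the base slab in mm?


An open box. The internal width is 484 mm.

A 500×334 base slab with four walls standing on it — an open box. The base is 500 mm wide and the walls are 8 mm thick, so the internal width is 500 − 2 × 8 = 484 mm.


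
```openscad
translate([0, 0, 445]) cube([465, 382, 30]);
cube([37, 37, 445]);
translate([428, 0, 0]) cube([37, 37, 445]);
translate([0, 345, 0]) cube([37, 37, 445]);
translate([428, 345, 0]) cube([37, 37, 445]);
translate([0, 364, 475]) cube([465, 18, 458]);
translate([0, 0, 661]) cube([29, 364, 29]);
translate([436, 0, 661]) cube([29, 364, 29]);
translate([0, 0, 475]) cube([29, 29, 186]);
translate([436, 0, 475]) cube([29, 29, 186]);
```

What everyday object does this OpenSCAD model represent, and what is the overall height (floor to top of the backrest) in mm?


A chair. The overall height is 933 mm.

A slab on four corner posts with a tall panel at the back — a chair. The seat slab sits at z = 445 with thickness 30, and the 458 mm backrest starts at the seat top, so the overall height is 445 + 30 + 458 = 933 mm.


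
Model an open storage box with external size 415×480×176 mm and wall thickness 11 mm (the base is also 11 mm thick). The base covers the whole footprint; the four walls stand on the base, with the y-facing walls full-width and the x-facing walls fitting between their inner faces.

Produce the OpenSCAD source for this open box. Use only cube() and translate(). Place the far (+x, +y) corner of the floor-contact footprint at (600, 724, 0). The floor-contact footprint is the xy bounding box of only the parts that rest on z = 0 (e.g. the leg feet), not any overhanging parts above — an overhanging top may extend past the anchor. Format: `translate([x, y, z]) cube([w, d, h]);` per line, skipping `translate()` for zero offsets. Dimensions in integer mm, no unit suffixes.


translate([185, 244, 0]) cube([415, 480, 11]);
translate([185, 244, 11]) cube([415, 11, 165]);
translate([185, 713, 11]) cube([415, 11, 165]);
translate([185, 255, 11]) cube([11, 458, 165]);
translate([589, 255, 11]) cube([11, 458, 165]);


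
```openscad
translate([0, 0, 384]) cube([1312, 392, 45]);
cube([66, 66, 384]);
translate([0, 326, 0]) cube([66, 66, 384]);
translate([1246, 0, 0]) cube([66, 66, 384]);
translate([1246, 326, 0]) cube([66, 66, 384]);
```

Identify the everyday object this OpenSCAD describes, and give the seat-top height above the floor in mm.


A bench. The seat-top height is 429 mm.

A long slab on four corner posts — a bench. The slab sits at z = 384 with thickness 45, so the top is 384 + 45 = 429 mm.


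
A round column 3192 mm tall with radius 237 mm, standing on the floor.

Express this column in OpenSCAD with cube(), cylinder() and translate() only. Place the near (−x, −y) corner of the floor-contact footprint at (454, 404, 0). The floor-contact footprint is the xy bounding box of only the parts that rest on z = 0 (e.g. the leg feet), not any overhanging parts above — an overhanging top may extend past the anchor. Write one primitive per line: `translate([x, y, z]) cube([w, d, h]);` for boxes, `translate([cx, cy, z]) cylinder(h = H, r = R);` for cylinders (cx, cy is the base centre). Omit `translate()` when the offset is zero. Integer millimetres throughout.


translate([691, 641, 0]) cylinder(h = 3192, r = 237);


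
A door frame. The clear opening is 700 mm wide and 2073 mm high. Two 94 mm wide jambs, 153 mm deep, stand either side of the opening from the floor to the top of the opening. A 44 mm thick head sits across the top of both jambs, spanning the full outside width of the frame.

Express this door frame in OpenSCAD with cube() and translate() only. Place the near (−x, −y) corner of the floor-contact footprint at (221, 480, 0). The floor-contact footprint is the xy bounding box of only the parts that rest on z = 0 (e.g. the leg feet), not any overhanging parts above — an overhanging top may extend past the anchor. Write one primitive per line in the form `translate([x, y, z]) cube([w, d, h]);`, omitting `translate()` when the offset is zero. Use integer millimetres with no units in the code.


translate([221, 480, 0]) cube([94, 153, 2073]);
translate([1015, 480, 0]) cube([94, 153, 2073]);
translate([221, 480, 2073]) cube([888, 153, 44]);


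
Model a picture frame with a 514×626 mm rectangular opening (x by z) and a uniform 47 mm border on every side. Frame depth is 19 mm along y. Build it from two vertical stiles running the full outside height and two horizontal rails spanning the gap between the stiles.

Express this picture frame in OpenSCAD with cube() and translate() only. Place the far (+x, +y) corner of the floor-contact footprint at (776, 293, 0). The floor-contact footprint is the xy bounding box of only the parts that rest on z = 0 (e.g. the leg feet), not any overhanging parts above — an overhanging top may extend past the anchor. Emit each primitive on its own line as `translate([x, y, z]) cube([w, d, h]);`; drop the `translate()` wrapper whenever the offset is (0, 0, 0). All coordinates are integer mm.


translate([168, 274, 0]) cube([47, 19, 720]);
translate([729, 274, 0]) cube([47, 19, 720]);
translate([215, 274, 0]) cube([514, 19, 47]);
translate([215, 274, 673]) cube([514, 19, 47]);


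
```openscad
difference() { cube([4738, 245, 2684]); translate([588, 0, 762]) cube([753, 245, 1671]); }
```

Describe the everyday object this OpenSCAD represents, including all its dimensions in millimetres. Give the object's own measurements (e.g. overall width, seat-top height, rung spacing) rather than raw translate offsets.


A wall 4738 mm long (x), 245 mm thick (y), 2684 mm tall, with a rectangular window opening cut through it. The opening is 753 mm wide and 1671 mm tall; its sill is at z = 762 mm and its near (−x) edge is 588 mm from the wall's −x end. The opening passes through the full wall thickness.


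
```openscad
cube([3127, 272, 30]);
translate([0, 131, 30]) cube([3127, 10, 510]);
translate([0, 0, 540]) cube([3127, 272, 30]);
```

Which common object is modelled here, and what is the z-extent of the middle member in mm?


An I-beam. The web height is 510 mm.

Two wide flanges with a thin centred web — an I-beam. Overall 570 mm minus two 30 mm flanges gives a web of 570 − 2·30 = 510 mm.


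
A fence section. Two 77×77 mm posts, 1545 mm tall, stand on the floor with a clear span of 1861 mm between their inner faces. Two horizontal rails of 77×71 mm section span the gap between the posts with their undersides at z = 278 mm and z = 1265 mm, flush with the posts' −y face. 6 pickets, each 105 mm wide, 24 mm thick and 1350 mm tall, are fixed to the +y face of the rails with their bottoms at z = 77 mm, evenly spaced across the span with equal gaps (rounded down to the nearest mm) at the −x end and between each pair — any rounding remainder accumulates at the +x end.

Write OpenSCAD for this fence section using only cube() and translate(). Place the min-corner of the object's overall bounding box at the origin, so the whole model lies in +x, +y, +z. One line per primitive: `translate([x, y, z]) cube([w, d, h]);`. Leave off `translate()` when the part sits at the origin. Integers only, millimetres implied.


cube([77, 77, 1545]);
translate([1938, 0, 0]) cube([77, 77, 1545]);
translate([77, 0, 278]) cube([1861, 77, 71]);
translate([77, 0, 1265]) cube([1861, 77, 71]);
translate([252, 77, 77]) cube([105, 24, 1350]);
translate([532, 77, 77]) cube([105, 24, 1350]);
translate([812, 77, 77]) cube([105, 24, 1350]);
translate([1092, 77, 77]) cube([105, 24, 1350]);
translate([1372, 77, 77]) cube([105, 24, 1350]);
translate([1652, 77, 77]) cube([105, 24, 1350]);


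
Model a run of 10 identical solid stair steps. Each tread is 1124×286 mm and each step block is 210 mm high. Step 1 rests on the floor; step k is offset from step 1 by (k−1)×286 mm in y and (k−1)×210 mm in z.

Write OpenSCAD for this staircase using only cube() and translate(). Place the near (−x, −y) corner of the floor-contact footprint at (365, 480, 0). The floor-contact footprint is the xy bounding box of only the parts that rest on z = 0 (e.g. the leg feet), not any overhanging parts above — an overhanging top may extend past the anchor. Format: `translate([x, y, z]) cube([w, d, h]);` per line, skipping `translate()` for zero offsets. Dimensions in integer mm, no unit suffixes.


translate([365, 480, 0]) cube([1124, 286, 210]);
translate([365, 766, 210]) cube([1124, 286, 210]);
translate([365, 1052, 420]) cube([1124, 286, 210]);
translate([365, 1338, 630]) cube([1124, 286, 210]);
translate([365, 1624, 840]) cube([1124, 286, 210]);
translate([365, 1910, 1050]) cube([1124, 286, 210]);
translate([365, 2196, 1260]) cube([1124, 286, 210]);
translate([365, 2482, 1470]) cube([1124, 286, 210]);
translate([365, 2768, 1680]) cube([1124, 286, 210]);
translate([365, 3054, 1890]) cube([1124, 286, 210]);


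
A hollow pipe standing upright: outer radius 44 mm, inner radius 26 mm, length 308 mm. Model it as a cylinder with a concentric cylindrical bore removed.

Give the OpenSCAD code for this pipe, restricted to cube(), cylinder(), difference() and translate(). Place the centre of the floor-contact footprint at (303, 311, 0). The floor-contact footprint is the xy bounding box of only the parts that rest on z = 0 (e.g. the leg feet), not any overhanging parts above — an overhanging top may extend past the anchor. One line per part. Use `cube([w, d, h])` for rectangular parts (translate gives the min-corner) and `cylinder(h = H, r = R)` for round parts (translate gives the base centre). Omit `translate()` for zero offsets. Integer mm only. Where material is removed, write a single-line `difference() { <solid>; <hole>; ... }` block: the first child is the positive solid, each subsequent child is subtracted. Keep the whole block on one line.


difference() { translate([303, 311, 0]) cylinder(h = 308, r = 44); translate([303, 311, 0]) cylinder(h = 308, r = 26); }


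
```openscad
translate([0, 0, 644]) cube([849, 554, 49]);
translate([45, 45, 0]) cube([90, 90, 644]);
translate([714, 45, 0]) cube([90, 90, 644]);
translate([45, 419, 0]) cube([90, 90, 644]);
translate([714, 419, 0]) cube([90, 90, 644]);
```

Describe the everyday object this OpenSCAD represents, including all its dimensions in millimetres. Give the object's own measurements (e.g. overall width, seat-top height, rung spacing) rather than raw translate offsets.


A table: top 849 mm (x) × 554 mm (y), 49 mm thick, upper face at z = 693 mm, on four 90×90 mm square legs, each inset 45 mm from the nearest pair of top edges from z = 0 to the bottom of the top.


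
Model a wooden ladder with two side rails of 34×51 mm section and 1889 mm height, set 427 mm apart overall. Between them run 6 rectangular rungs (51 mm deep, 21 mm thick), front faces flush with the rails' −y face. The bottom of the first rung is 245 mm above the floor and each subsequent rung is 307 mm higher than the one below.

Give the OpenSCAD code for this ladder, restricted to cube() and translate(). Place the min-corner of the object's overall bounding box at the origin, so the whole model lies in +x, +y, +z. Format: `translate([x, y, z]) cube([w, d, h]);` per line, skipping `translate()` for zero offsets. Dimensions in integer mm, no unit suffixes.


// rung span = 427 - 2*34 = 359
// rung[k] z = 245 + k*307
cube([34, 51, 1889]);
translate([393, 0, 0]) cube([34, 51, 1889]);
translate([34, 0, 245]) cube([359, 51, 21]);
translate([34, 0, 552]) cube([359, 51, 21]);
translate([34, 0, 859]) cube([359, 51, 21]);
translate([34, 0, 1166]) cube([359, 51, 21]);
translate([34, 0, 1473]) cube([359, 51, 21]);
translate([34, 0, 1780]) cube([359, 51, 21]);


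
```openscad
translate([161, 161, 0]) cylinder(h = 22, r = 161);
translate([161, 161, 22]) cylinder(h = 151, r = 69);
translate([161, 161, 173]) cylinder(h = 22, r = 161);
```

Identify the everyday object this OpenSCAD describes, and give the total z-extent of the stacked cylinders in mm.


A spool. The overall height is 195 mm.

Three coaxial cylinders, large–small–large — a spool. Two 22 mm flanges and a 151 mm core give 22 + 151 + 22 = 195 mm.


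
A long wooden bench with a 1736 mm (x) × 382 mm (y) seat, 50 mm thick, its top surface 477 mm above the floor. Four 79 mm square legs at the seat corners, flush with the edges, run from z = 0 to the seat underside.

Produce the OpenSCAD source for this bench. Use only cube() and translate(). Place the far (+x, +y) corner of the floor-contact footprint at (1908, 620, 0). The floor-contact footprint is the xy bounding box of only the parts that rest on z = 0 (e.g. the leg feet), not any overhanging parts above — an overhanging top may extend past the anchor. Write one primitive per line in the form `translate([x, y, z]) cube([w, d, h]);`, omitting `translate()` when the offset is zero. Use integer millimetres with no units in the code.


translate([172, 238, 427]) cube([1736, 382, 50]);
translate([172, 238, 0]) cube([79, 79, 427]);
translate([172, 541, 0]) cube([79, 79, 427]);
translate([1829, 238, 0]) cube([79, 79, 427]);
translate([1829, 541, 0]) cube([79, 79, 427]);


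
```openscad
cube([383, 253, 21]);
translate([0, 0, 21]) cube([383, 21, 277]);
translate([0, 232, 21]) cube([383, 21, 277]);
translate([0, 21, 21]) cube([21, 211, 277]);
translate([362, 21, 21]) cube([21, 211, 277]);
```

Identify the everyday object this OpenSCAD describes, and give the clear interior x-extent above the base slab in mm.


An open box. The internal width is 341 mm.

A 383×253 base slab with four walls standing on it — an open box. The base is 383 mm wide and the walls are 21 mm thick, so the internal width is 383 − 2 × 21 = 341 mm.


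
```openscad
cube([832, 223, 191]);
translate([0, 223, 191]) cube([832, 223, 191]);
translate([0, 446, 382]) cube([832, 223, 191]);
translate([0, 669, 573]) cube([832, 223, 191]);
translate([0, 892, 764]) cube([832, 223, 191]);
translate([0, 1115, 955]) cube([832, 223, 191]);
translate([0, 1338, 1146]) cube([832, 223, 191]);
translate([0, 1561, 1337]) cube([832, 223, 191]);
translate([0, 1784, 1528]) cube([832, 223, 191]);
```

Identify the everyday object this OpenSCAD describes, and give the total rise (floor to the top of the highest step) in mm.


A staircase. The total rise is 1719 mm.

9 identical blocks, each offset up and back from the previous — a staircase. Each step is 191 mm tall and there are 9 of them, so the total rise is 9 × 191 = 1719 mm.


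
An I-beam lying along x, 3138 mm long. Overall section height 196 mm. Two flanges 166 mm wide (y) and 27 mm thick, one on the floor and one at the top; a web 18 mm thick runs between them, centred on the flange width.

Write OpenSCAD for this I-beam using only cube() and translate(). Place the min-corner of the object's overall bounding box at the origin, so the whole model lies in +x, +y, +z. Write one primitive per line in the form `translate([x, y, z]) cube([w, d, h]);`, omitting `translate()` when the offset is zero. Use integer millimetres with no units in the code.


cube([3138, 166, 27]);
translate([0, 74, 27]) cube([3138, 18, 142]);
translate([0, 0, 169]) cube([3138, 166, 27]);


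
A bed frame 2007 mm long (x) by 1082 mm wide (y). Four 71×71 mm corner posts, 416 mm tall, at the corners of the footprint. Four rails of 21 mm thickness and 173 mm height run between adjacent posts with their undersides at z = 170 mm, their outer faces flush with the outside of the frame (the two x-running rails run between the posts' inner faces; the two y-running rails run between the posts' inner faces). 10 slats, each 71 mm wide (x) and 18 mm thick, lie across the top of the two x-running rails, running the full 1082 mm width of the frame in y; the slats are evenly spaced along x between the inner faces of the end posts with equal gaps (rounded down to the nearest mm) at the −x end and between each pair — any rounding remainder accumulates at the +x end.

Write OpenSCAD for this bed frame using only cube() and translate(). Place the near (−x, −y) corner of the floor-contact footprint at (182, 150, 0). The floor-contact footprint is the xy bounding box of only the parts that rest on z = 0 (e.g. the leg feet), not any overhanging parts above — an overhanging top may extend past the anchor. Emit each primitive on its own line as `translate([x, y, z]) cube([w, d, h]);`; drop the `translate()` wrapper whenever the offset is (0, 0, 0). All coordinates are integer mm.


translate([182, 150, 0]) cube([71, 71, 416]);
translate([182, 1161, 0]) cube([71, 71, 416]);
translate([2118, 150, 0]) cube([71, 71, 416]);
translate([2118, 1161, 0]) cube([71, 71, 416]);
translate([253, 150, 170]) cube([1865, 21, 173]);
translate([253, 1211, 170]) cube([1865, 21, 173]);
translate([182, 221, 170]) cube([21, 940, 173]);
translate([2168, 221, 170]) cube([21, 940, 173]);
translate([358, 150, 343]) cube([71, 1082, 18]);
translate([534, 150, 343]) cube([71, 1082, 18]);
translate([710, 150, 343]) cube([71, 1082, 18]);
translate([886, 150, 343]) cube([71, 1082, 18]);
translate([1062, 150, 343]) cube([71, 1082, 18]);
translate([1238, 150, 343]) cube([71, 1082, 18]);
translate([1414, 150, 343]) cube([71, 1082, 18]);
translate([1590, 150, 343]) cube([71, 1082, 18]);
translate([1766, 150, 343]) cube([71, 1082, 18]);
translate([1942, 150, 343]) cube([71, 1082, 18]);


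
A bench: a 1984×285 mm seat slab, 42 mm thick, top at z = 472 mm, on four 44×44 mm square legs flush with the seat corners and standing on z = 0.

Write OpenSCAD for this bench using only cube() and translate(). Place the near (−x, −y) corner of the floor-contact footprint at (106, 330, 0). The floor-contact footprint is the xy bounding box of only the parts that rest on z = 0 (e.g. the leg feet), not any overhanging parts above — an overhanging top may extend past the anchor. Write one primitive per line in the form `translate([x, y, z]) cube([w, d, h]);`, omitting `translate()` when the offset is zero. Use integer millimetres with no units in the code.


translate([106, 330, 430]) cube([1984, 285, 42]);
translate([106, 330, 0]) cube([44, 44, 430]);
translate([106, 571, 0]) cube([44, 44, 430]);
translate([2046, 330, 0]) cube([44, 44, 430]);
translate([2046, 571, 0]) cube([44, 44, 430]);


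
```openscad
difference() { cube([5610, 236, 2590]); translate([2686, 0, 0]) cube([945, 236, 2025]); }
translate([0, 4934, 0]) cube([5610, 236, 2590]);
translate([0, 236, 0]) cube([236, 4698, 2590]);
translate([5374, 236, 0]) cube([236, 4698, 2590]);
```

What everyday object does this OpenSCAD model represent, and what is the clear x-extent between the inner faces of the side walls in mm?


A single room. The interior width is 5138 mm.

Four walls enclosing a rectangle with a door in the front wall — a room. Outside width 5610 minus two 236 mm walls gives 5138 mm.


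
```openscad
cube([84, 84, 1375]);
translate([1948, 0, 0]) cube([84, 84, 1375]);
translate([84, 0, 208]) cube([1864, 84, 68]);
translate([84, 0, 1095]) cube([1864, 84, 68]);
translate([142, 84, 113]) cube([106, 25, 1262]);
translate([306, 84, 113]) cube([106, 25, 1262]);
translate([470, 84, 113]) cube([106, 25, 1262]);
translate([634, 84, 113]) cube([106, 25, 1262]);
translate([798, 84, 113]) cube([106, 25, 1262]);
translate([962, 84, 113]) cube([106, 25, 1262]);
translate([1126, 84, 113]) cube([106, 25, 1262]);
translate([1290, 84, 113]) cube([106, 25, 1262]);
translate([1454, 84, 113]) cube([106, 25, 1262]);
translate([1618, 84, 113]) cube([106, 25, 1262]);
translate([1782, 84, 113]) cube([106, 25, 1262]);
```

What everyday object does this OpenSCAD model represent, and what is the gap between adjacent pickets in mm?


A fence section. The picket gap is 58 mm.

Two posts, two rails, 11 pickets — a fence section. Span 1864 mm holds 11 pickets of 106 mm with 12 equal gaps: ⌊(1864 − 11·106) / 12⌋ = 58 mm.


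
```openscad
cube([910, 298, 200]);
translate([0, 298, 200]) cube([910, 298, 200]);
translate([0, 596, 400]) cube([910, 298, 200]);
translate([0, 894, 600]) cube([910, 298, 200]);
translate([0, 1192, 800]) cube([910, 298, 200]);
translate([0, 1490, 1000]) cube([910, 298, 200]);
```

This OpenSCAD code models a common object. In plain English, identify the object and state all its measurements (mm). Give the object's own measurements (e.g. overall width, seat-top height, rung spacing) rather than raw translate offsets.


A straight staircase of 6 solid steps. Each step is 910 mm wide (x), 298 mm deep (y, the going) and 200 mm tall (the rise). The first step rests on the floor; each subsequent step sits one going further in +y and one rise higher in +z, directly behind and above the previous step with no overlap.


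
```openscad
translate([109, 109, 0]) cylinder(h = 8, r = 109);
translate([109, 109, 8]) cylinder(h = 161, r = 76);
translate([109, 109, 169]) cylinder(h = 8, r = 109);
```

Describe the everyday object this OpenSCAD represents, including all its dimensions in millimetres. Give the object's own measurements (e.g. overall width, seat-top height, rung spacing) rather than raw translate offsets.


A spool: two coaxial disc flanges of radius 109 mm and thickness 8 mm, joined by a core cylinder of radius 76 mm and height 161 mm. The lower flange rests on z = 0 and the three cylinders share a vertical axis.


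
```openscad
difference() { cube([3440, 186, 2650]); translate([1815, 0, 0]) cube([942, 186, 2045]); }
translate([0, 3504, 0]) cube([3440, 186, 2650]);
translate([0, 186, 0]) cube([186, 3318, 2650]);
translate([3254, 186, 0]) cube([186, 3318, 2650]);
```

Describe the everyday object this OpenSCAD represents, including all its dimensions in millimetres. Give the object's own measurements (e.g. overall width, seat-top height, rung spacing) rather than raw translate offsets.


A single room: four walls, each 2650 mm tall and 186 mm thick, enclosing an outside footprint 3440×3690 mm (x × y), no floor or roof. The front and back walls (−y and +y sides) run the full x-width; the side walls fit between their inner faces. A door opening 942 mm wide and 2045 mm tall is cut through the front wall from the floor up, its −x edge 1815 mm from the wall's −x end.


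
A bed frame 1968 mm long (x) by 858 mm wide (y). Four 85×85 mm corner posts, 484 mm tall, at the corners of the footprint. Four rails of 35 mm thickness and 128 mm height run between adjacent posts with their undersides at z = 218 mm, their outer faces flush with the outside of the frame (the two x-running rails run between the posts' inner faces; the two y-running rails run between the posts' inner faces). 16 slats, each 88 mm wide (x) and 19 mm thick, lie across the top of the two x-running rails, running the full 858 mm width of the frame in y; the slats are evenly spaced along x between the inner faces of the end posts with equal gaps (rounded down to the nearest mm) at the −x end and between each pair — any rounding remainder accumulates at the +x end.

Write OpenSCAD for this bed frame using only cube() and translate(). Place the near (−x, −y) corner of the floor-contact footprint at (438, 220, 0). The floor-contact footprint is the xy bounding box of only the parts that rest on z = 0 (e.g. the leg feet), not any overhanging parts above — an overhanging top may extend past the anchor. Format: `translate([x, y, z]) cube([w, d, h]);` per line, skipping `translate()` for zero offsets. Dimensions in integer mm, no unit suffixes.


translate([438, 220, 0]) cube([85, 85, 484]);
translate([438, 993, 0]) cube([85, 85, 484]);
translate([2321, 220, 0]) cube([85, 85, 484]);
translate([2321, 993, 0]) cube([85, 85, 484]);
translate([523, 220, 218]) cube([1798, 35, 128]);
translate([523, 1043, 218]) cube([1798, 35, 128]);
translate([438, 305, 218]) cube([35, 688, 128]);
translate([2371, 305, 218]) cube([35, 688, 128]);
translate([545, 220, 346]) cube([88, 858, 19]);
translate([655, 220, 346]) cube([88, 858, 19]);
translate([765, 220, 346]) cube([88, 858, 19]);
translate([875, 220, 346]) cube([88, 858, 19]);
translate([985, 220, 346]) cube([88, 858, 19]);
translate([1095, 220, 346]) cube([88, 858, 19]);
translate([1205, 220, 346]) cube([88, 858, 19]);
translate([1315, 220, 346]) cube([88, 858, 19]);
translate([1425, 220, 346]) cube([88, 858, 19]);
translate([1535, 220, 346]) cube([88, 858, 19]);
translate([1645, 220, 346]) cube([88, 858, 19]);
translate([1755, 220, 346]) cube([88, 858, 19]);
translate([1865, 220, 346]) cube([88, 858, 19]);
translate([1975, 220, 346]) cube([88, 858, 19]);
translate([2085, 220, 346]) cube([88, 858, 19]);
translate([2195, 220, 346]) cube([88, 858, 19]);


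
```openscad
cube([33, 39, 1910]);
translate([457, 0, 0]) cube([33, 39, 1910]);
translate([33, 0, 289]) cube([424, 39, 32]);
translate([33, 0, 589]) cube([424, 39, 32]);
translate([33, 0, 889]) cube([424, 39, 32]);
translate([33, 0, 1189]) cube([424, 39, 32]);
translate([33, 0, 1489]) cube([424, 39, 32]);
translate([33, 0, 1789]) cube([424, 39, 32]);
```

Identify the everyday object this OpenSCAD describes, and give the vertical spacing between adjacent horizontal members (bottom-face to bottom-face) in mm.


A ladder. The rung spacing is 300 mm.

Two tall 33×39 posts with 6 short bars between them — a ladder. Adjacent rungs sit at z = 289 and z = 589, so the spacing is 589 − 289 = 300 mm.


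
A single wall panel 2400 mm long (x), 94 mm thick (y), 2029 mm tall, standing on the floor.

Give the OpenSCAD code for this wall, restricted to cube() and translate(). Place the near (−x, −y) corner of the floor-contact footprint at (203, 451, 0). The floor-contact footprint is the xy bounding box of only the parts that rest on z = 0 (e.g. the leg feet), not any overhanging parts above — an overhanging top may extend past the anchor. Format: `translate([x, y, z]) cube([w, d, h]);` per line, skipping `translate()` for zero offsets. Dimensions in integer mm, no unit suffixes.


translate([203, 451, 0]) cube([2400, 94, 2029]);


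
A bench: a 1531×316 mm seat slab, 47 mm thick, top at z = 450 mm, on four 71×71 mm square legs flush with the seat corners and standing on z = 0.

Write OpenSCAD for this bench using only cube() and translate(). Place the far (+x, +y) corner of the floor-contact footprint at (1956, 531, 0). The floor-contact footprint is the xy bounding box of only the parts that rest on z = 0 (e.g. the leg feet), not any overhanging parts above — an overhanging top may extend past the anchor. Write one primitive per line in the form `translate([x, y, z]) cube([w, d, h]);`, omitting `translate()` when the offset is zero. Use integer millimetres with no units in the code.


translate([425, 215, 403]) cube([1531, 316, 47]);
translate([425, 215, 0]) cube([71, 71, 403]);
translate([425, 460, 0]) cube([71, 71, 403]);
translate([1885, 215, 0]) cube([71, 71, 403]);
translate([1885, 460, 0]) cube([71, 71, 403]);


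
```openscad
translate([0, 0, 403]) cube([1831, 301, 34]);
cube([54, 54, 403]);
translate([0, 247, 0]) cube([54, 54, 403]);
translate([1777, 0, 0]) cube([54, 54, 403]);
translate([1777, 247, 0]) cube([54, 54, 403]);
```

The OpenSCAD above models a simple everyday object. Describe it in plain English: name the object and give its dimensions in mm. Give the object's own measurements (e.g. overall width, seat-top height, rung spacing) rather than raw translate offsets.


A long wooden bench with a 1831 mm (x) × 301 mm (y) seat, 34 mm thick, its top surface 437 mm above the floor. Four 54 mm square legs at the seat corners, flush with the edges, run from z = 0 to the seat underside.


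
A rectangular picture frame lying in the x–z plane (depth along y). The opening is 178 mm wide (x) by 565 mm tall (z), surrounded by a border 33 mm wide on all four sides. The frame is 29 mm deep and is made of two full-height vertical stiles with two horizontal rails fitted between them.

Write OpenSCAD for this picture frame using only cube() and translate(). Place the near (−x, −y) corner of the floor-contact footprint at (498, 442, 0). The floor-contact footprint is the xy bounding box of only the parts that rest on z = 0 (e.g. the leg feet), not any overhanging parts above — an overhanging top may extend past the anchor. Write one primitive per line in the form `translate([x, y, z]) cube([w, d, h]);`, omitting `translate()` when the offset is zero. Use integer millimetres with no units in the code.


translate([498, 442, 0]) cube([33, 29, 631]);
translate([709, 442, 0]) cube([33, 29, 631]);
translate([531, 442, 0]) cube([178, 29, 33]);
translate([531, 442, 598]) cube([178, 29, 33]);


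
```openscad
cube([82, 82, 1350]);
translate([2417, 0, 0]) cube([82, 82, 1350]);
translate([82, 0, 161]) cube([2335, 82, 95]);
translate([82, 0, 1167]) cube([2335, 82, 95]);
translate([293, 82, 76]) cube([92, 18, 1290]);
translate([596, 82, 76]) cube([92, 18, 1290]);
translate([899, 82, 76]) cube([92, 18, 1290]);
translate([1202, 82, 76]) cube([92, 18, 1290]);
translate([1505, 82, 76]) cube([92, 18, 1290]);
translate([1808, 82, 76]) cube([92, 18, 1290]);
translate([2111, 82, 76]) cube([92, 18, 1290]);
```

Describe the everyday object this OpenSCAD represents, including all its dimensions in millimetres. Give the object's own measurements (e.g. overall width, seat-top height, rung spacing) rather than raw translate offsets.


A fence section. Two 82×82 mm posts, 1350 mm tall, stand on the floor with a clear span of 2335 mm between their inner faces. Two horizontal rails of 82×95 mm section span the gap between the posts with their undersides at z = 161 mm and z = 1167 mm, flush with the posts' −y face. 7 pickets, each 92 mm wide, 18 mm thick and 1290 mm tall, are fixed to the +y face of the rails with their bottoms at z = 76 mm, spaced across the span with a 211 mm gap after the −x post and between neighbouring pickets, with 214 mm left before the +x post.


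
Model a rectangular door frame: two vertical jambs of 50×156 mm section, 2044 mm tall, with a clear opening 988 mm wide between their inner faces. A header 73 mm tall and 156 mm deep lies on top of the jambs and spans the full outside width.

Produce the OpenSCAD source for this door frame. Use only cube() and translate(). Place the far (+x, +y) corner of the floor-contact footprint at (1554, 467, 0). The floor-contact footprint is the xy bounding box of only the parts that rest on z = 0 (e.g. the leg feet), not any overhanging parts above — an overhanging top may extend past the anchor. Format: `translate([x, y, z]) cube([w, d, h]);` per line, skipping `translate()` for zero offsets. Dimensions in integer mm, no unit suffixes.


translate([466, 311, 0]) cube([50, 156, 2044]);
translate([1504, 311, 0]) cube([50, 156, 2044]);
translate([466, 311, 2044]) cube([1088, 156, 73]);


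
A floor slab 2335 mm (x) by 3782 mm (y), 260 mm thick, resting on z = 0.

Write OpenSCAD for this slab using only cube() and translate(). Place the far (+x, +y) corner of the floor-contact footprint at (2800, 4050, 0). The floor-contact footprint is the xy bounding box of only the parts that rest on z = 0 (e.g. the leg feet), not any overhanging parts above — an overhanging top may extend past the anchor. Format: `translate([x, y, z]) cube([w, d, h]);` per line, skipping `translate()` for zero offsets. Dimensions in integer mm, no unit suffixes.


translate([465, 268, 0]) cube([2335, 3782, 260]);


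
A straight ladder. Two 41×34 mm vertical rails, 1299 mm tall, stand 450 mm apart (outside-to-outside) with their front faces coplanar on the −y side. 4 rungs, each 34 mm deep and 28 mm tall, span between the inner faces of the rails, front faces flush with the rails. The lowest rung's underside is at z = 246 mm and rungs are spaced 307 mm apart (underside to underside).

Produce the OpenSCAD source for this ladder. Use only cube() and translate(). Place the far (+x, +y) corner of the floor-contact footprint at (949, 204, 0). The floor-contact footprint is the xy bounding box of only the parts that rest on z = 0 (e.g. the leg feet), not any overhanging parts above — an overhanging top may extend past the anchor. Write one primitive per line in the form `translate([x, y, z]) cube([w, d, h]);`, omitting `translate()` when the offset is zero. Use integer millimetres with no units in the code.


translate([499, 170, 0]) cube([41, 34, 1299]);
translate([908, 170, 0]) cube([41, 34, 1299]);
translate([540, 170, 246]) cube([368, 34, 28]);
translate([540, 170, 553]) cube([368, 34, 28]);
translate([540, 170, 860]) cube([368, 34, 28]);
translate([540, 170, 1167]) cube([368, 34, 28]);
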